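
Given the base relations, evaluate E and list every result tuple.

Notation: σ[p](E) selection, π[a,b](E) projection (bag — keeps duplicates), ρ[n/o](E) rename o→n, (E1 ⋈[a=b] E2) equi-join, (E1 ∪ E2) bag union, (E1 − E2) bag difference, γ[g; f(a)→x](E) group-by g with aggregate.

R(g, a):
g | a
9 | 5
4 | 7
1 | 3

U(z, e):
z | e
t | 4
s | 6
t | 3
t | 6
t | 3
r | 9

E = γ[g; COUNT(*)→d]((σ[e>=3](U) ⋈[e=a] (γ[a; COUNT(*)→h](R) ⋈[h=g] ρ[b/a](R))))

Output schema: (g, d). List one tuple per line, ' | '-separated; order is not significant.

Subexpression sizes:
  U → 6
  σ[e>=3](U) → 6
  R → 3
  γ[a; COUNT(*)→h](R) → 3
  R → 3
  ρ[b/a](R) → 3
  (γ[a; COUNT(*)→h](R) ⋈[h=g] ρ[b/a](R)) → 3
  (σ[e>=3](U) ⋈[e=a] (γ[a; COUNT(*)→h](R) ⋈[h=g] ρ[b/a](R))) → 2
  γ[g; COUNT(*)→d]((σ[e>=3](U) ⋈[e=a] (γ[a; COUNT(*)→h](R) ⋈[h=g] ρ[b/a](R)))) → 1

== RESULT ==
g | d
1 | 2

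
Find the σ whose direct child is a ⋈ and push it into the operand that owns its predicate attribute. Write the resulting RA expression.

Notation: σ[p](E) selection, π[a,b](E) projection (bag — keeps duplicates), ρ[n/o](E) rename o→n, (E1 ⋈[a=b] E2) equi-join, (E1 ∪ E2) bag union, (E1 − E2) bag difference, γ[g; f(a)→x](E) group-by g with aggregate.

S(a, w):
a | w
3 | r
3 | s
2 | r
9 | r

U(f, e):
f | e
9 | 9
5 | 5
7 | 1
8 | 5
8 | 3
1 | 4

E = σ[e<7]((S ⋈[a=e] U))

σ filters on e, owned by the right side.
E' = (S ⋈[a=e] σ[e<7](U))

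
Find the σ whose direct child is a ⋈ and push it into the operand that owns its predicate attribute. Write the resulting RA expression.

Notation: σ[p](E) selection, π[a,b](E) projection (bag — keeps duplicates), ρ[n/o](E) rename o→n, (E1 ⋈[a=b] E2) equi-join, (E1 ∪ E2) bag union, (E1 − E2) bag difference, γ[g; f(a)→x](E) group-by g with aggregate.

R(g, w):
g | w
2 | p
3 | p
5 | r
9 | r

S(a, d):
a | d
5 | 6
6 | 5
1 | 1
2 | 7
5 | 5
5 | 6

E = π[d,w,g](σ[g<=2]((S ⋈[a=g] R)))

σ filters on g, owned by the right side.
E' = π[d,w,g]((S ⋈[a=g] σ[g<=2](R)))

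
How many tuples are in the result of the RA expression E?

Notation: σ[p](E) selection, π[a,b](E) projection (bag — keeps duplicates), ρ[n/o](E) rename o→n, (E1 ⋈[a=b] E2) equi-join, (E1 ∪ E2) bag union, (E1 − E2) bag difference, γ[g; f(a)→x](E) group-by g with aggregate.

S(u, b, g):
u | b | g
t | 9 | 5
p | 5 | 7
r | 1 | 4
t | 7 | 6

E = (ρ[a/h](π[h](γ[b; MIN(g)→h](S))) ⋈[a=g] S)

Row counts bottom-up:
  S → 4
  γ[b; MIN(g)→h](S) → 4
  π[h](γ[b; MIN(g)→h](S)) → 4
  ρ[a/h](π[h](γ[b; MIN(g)→h](S))) → 4
  S → 4
  (ρ[a/h](π[h](γ[b; MIN(g)→h](S))) ⋈[a=g] S) → 4

|E| = 4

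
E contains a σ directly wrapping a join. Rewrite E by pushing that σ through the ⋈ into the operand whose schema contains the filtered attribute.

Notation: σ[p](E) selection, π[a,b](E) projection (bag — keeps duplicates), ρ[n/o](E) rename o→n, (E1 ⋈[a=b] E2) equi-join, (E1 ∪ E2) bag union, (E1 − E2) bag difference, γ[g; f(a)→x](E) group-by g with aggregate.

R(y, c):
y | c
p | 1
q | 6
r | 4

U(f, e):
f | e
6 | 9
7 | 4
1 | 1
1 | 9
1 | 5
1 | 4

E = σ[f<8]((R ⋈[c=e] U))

σ filters on f, owned by the right side.
E' = (R ⋈[c=e] σ[f<8](U))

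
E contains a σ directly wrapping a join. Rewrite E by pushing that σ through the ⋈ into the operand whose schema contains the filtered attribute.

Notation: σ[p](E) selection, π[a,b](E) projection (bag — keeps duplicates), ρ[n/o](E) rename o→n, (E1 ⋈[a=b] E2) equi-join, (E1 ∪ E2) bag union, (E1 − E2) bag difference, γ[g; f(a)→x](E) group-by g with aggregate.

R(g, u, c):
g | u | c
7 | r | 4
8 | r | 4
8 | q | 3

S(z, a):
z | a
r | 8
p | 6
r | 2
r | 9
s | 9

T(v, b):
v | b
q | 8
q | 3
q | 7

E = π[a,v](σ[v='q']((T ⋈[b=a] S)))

σ filters on v, owned by the left side.
E' = π[a,v]((σ[v='q'](T) ⋈[b=a] S))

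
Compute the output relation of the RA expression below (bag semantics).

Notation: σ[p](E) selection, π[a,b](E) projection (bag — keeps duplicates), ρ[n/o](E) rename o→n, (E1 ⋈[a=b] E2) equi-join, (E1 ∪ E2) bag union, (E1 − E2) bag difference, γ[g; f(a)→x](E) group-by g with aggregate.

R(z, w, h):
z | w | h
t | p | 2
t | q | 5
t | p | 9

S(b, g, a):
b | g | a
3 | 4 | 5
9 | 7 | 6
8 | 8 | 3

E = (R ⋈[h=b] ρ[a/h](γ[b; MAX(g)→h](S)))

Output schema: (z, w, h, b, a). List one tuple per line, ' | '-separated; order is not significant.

Row counts bottom-up:
  R → 3
  S → 3
  γ[b; MAX(g)→h](S) → 3
  ρ[a/h](γ[b; MAX(g)→h](S)) → 3
  (R ⋈[h=b] ρ[a/h](γ[b; MAX(g)→h](S))) → 1

== RESULT ==
z | w | h | b | a
t | p | 9 | 9 | 7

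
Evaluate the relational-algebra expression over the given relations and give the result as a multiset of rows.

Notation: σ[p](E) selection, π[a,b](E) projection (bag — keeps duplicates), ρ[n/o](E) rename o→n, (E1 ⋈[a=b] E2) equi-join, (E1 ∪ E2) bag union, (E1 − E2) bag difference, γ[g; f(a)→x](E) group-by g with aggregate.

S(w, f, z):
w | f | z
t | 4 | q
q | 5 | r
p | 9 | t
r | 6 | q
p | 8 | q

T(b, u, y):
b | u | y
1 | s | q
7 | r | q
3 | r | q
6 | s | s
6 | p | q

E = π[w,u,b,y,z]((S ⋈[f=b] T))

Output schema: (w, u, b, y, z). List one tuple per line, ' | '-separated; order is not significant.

Per-node cardinality:
  S → 5
  T → 5
  (S ⋈[f=b] T) → 2
  π[w,u,b,y,z]((S ⋈[f=b] T)) → 2

== RESULT ==
w | u | b | y | z
r | p | 6 | q | q
r | s | 6 | s | q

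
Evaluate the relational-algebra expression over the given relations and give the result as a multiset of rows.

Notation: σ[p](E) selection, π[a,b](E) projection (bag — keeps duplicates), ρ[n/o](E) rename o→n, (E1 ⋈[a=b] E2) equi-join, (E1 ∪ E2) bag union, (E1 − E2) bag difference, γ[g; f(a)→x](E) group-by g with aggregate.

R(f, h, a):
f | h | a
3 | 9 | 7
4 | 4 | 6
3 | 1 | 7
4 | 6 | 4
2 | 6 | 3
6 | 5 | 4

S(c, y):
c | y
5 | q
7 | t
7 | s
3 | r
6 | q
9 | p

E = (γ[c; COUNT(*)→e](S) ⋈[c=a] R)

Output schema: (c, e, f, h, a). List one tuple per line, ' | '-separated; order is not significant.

Per-node cardinality:
  S → 6
  γ[c; COUNT(*)→e](S) → 5
  R → 6
  (γ[c; COUNT(*)→e](S) ⋈[c=a] R) → 4

== RESULT ==
c | e | f | h | a
3 | 1 | 2 | 6 | 3
6 | 1 | 4 | 4 | 6
7 | 2 | 3 | 1 | 7
7 | 2 | 3 | 9 | 7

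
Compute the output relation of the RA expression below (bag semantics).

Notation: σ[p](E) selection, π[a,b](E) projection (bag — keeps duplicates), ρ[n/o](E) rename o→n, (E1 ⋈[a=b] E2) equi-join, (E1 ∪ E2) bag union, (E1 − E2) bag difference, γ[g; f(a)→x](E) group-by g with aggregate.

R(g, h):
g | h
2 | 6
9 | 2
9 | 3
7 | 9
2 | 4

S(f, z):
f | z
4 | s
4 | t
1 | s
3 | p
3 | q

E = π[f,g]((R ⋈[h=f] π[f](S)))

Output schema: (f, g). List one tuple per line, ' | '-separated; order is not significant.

Row counts bottom-up:
  R → 5
  S → 5
  π[f](S) → 5
  (R ⋈[h=f] π[f](S)) → 4
  π[f,g]((R ⋈[h=f] π[f](S))) → 4

== RESULT ==
f | g
3 | 9
3 | 9
4 | 2
4 | 2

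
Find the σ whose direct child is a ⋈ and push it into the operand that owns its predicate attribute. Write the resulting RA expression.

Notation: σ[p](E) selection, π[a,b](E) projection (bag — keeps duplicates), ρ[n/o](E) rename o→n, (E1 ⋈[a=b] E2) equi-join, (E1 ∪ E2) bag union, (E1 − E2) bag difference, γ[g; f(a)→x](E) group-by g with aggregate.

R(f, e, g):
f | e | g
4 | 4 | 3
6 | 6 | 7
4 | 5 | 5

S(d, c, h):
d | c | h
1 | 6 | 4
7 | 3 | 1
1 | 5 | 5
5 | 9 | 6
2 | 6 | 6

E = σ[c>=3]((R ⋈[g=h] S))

σ filters on c, owned by the right side.
E' = (R ⋈[g=h] σ[c>=3](S))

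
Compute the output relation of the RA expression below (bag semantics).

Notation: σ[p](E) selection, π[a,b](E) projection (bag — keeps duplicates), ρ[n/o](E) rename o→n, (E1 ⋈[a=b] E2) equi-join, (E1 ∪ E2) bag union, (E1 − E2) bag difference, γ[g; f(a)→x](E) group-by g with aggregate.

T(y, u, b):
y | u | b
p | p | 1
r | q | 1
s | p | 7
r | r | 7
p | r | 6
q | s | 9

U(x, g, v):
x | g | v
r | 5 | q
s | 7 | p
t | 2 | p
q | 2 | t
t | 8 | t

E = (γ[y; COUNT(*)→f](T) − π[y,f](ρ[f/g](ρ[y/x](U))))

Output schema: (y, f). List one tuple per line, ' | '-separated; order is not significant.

Stepwise |·|:
  T → 6
  γ[y; COUNT(*)→f](T) → 4
  U → 5
  ρ[y/x](U) → 5
  ρ[f/g](ρ[y/x](U)) → 5
  π[y,f](ρ[f/g](ρ[y/x](U))) → 5
  (γ[y; COUNT(*)→f](T) − π[y,f](ρ[f/g](ρ[y/x](U)))) → 4

== RESULT ==
y | f
p | 2
q | 1
r | 2
s | 1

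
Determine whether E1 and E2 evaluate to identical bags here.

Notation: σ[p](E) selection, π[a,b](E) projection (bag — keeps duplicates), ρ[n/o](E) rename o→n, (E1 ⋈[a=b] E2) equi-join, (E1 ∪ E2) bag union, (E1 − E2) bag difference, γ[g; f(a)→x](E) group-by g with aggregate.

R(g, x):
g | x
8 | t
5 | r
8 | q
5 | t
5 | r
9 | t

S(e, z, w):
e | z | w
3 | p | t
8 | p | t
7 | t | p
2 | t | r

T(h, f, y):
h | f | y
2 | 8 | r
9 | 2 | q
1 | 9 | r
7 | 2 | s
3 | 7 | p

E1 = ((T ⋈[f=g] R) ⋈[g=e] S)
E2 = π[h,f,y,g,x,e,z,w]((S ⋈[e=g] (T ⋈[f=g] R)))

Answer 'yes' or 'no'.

E1 subexpression sizes:
  T → 5
  R → 6
  (T ⋈[f=g] R) → 3
  S → 4
  ((T ⋈[f=g] R) ⋈[g=e] S) → 2
E2 subexpression sizes:
  S → 4
  T → 5
  R → 6
  (T ⋈[f=g] R) → 3
  (S ⋈[e=g] (T ⋈[f=g] R)) → 2
  π[h,f,y,g,x,e,z,w]((S ⋈[e=g] (T ⋈[f=g] R))) → 2

E1 and E2 produce the same multiset:
h | f | y | g | x | e | z | w
2 | 8 | r | 8 | q | 8 | p | t
2 | 8 | r | 8 | t | 8 | p | t

yes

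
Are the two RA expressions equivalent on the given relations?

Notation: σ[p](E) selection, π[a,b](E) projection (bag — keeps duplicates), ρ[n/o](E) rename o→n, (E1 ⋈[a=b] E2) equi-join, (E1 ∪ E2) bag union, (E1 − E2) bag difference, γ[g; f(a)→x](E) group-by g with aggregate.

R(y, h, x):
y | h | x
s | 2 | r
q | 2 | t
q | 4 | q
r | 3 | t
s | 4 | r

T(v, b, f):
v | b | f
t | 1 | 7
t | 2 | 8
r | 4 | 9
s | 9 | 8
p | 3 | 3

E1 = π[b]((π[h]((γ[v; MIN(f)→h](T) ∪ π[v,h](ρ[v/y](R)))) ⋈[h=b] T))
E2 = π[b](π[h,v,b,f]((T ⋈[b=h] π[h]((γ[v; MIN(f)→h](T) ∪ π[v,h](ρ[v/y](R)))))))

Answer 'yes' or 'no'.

E1 per-node cardinality:
  T → 5
  γ[v; MIN(f)→h](T) → 4
  R → 5
  ρ[v/y](R) → 5
  π[v,h](ρ[v/y](R)) → 5
  (γ[v; MIN(f)→h](T) ∪ π[v,h](ρ[v/y](R))) → 9
  π[h]((γ[v; MIN(f)→h](T) ∪ π[v,h](ρ[v/y](R)))) → 9
  T → 5
  (π[h]((γ[v; MIN(f)→h](T) ∪ π[v,h](ρ[v/y](R)))) ⋈[h=b] T) → 7
  π[b]((π[h]((γ[v; MIN(f)→h](T) ∪ π[v,h](ρ[v/y](R)))) ⋈[h=b] T)) → 7
E2 per-node cardinality:
  T → 5
  T → 5
  γ[v; MIN(f)→h](T) → 4
  R → 5
  ρ[v/y](R) → 5
  π[v,h](ρ[v/y](R)) → 5
  (γ[v; MIN(f)→h](T) ∪ π[v,h](ρ[v/y](R))) → 9
  π[h]((γ[v; MIN(f)→h](T) ∪ π[v,h](ρ[v/y](R)))) → 9
  (T ⋈[b=h] π[h]((γ[v; MIN(f)→h](T) ∪ π[v,h](ρ[v/y](R))))) → 7
  π[h,v,b,f]((T ⋈[b=h] π[h]((γ[v; MIN(f)→h](T) ∪ π[v,h](ρ[v/y](R)))))) → 7
  π[b](π[h,v,b,f]((T ⋈[b=h] π[h]((γ[v; MIN(f)→h](T) ∪ π[v,h](ρ[v/y](R))))))) → 7

E1 and E2 produce the same multiset:
b
2
2
3
3
4
4
9

yes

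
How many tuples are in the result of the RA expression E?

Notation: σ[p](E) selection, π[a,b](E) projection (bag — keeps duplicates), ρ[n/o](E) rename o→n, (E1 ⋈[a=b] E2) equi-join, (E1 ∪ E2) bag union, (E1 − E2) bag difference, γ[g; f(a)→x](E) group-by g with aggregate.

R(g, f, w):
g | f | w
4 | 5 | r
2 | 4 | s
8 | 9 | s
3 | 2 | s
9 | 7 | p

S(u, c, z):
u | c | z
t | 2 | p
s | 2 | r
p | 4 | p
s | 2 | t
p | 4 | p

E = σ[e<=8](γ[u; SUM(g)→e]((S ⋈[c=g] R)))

Subexpression sizes:
  S → 5
  R → 5
  (S ⋈[c=g] R) → 5
  γ[u; SUM(g)→e]((S ⋈[c=g] R)) → 3
  σ[e<=8](γ[u; SUM(g)→e]((S ⋈[c=g] R))) → 3

|E| = 3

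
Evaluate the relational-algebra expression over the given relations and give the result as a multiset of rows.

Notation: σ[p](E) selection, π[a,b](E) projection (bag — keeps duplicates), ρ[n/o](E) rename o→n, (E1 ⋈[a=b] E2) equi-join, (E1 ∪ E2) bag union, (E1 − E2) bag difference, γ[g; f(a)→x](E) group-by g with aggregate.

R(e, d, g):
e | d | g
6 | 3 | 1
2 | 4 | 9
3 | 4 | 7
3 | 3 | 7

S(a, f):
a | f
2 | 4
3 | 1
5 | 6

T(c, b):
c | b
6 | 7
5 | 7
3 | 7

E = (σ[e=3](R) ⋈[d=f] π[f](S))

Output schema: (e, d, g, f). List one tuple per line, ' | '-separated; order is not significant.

Row counts bottom-up:
  R → 4
  σ[e=3](R) → 2
  S → 3
  π[f](S) → 3
  (σ[e=3](R) ⋈[d=f] π[f](S)) → 1

== RESULT ==
e | d | g | f
3 | 4 | 7 | 4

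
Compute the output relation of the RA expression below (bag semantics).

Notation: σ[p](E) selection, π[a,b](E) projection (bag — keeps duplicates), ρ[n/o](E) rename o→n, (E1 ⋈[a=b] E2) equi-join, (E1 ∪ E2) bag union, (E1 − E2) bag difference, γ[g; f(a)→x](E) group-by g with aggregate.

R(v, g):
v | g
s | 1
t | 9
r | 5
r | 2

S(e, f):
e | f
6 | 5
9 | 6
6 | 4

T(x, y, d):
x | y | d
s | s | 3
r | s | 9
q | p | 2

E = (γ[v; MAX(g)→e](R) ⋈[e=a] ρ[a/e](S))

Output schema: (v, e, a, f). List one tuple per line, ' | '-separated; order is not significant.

Subexpression sizes:
  R → 4
  γ[v; MAX(g)→e](R) → 3
  S → 3
  ρ[a/e](S) → 3
  (γ[v; MAX(g)→e](R) ⋈[e=a] ρ[a/e](S)) → 1

== RESULT ==
v | e | a | f
t | 9 | 9 | 6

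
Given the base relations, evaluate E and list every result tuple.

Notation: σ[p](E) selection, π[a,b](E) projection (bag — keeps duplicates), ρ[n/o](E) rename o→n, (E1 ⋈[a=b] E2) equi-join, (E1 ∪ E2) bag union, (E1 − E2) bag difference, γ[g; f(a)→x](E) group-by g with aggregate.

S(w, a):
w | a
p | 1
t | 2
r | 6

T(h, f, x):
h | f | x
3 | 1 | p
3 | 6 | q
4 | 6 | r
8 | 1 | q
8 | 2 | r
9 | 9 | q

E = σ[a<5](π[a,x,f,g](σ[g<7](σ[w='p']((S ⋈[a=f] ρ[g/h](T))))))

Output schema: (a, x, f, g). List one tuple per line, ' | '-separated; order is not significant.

Per-node cardinality:
  S → 3
  T → 6
  ρ[g/h](T) → 6
  (S ⋈[a=f] ρ[g/h](T)) → 5
  σ[w='p']((S ⋈[a=f] ρ[g/h](T))) → 2
  σ[g<7](σ[w='p']((S ⋈[a=f] ρ[g/h](T)))) → 1
  π[a,x,f,g](σ[g<7](σ[w='p']((S ⋈[a=f] ρ[g/h](T))))) → 1
  σ[a<5](π[a,x,f,g](σ[g<7](σ[w='p']((S ⋈[a=f] ρ[g/h](T)))))) → 1

== RESULT ==
a | x | f | g
1 | p | 1 | 3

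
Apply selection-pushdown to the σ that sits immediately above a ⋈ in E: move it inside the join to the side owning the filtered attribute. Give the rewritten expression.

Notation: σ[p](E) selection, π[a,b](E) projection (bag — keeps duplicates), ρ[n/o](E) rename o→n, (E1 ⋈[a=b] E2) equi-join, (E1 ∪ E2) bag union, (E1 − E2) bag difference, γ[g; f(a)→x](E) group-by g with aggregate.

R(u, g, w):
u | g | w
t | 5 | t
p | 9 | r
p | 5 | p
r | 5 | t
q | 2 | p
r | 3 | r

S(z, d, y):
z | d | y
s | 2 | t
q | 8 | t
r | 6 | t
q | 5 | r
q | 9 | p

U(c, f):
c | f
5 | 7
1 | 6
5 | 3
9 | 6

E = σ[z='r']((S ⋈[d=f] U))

σ filters on z, owned by the left side.
E' = (σ[z='r'](S) ⋈[d=f] U)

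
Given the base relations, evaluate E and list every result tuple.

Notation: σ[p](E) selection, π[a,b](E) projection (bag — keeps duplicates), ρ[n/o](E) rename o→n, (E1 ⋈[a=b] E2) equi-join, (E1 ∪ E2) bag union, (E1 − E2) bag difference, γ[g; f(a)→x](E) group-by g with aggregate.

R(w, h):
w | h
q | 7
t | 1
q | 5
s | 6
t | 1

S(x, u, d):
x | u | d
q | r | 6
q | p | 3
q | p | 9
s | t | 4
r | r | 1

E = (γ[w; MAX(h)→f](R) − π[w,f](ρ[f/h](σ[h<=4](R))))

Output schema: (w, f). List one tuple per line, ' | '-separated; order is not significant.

Per-node cardinality:
  R → 5
  γ[w; MAX(h)→f](R) → 3
  R → 5
  σ[h<=4](R) → 2
  ρ[f/h](σ[h<=4](R)) → 2
  π[w,f](ρ[f/h](σ[h<=4](R))) → 2
  (γ[w; MAX(h)→f](R) − π[w,f](ρ[f/h](σ[h<=4](R)))) → 2

== RESULT ==
w | f
q | 7
s | 6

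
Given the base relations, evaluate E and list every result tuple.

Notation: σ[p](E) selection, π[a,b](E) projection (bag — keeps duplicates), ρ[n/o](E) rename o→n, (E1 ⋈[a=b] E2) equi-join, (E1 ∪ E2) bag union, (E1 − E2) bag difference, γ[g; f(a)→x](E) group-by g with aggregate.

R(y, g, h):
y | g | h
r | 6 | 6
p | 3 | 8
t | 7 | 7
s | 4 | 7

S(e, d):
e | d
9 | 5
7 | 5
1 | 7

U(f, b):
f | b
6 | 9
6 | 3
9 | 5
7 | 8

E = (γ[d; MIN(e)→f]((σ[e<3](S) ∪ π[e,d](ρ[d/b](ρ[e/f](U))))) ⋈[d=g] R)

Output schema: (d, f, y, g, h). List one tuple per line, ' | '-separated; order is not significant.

Stepwise |·|:
  S → 3
  σ[e<3](S) → 1
  U → 4
  ρ[e/f](U) → 4
  ρ[d/b](ρ[e/f](U)) → 4
  π[e,d](ρ[d/b](ρ[e/f](U))) → 4
  (σ[e<3](S) ∪ π[e,d](ρ[d/b](ρ[e/f](U)))) → 5
  γ[d; MIN(e)→f]((σ[e<3](S) ∪ π[e,d](ρ[d/b](ρ[e/f](U))))) → 5
  R → 4
  (γ[d; MIN(e)→f]((σ[e<3](S) ∪ π[e,d](ρ[d/b](ρ[e/f](U))))) ⋈[d=g] R) → 2

== RESULT ==
d | f | y | g | h
3 | 6 | p | 3 | 8
7 | 1 | t | 7 | 7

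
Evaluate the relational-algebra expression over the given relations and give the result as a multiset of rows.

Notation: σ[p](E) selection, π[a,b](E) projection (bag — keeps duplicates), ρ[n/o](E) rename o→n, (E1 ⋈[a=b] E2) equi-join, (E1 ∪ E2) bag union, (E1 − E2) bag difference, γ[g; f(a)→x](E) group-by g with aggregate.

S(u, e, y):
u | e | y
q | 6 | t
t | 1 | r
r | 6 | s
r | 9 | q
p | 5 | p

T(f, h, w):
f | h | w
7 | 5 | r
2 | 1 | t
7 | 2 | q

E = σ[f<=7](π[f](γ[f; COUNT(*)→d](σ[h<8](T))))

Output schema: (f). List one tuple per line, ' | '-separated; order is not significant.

Per-node cardinality:
  T → 3
  σ[h<8](T) → 3
  γ[f; COUNT(*)→d](σ[h<8](T)) → 2
  π[f](γ[f; COUNT(*)→d](σ[h<8](T))) → 2
  σ[f<=7](π[f](γ[f; COUNT(*)→d](σ[h<8](T)))) → 2

== RESULT ==
f
2
7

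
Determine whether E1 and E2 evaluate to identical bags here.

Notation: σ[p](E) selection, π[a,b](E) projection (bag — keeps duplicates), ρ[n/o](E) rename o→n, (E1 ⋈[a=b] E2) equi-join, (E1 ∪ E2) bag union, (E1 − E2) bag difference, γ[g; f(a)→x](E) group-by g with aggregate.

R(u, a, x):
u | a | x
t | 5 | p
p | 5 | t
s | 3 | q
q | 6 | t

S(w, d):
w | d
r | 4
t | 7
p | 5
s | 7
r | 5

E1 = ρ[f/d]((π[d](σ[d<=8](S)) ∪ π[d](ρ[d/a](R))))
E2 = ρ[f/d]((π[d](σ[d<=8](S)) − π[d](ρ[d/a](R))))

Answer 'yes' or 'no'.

E1 row counts bottom-up:
  S → 5
  σ[d<=8](S) → 5
  π[d](σ[d<=8](S)) → 5
  R → 4
  ρ[d/a](R) → 4
  π[d](ρ[d/a](R)) → 4
  (π[d](σ[d<=8](S)) ∪ π[d](ρ[d/a](R))) → 9
  ρ[f/d]((π[d](σ[d<=8](S)) ∪ π[d](ρ[d/a](R)))) → 9
E2 row counts bottom-up:
  S → 5
  σ[d<=8](S) → 5
  π[d](σ[d<=8](S)) → 5
  R → 4
  ρ[d/a](R) → 4
  π[d](ρ[d/a](R)) → 4
  (π[d](σ[d<=8](S)) − π[d](ρ[d/a](R))) → 3
  ρ[f/d]((π[d](σ[d<=8](S)) − π[d](ρ[d/a](R)))) → 3

E1 result:
f
3
4
5
5
5
5
6
7
7
E2 result:
f
4
7
7
Witness: (6,) appears 1× in E1 but 0× in E2.

no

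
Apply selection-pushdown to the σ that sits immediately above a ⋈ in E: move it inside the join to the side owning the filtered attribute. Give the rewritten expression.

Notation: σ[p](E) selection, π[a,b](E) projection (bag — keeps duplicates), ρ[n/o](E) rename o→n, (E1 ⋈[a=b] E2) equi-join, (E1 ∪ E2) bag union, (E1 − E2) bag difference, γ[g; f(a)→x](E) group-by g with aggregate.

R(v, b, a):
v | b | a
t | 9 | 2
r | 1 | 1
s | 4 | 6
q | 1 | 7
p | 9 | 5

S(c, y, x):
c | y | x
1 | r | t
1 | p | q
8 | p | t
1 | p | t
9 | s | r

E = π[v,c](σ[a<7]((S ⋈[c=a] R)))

σ filters on a, owned by the right side.
E' = π[v,c]((S ⋈[c=a] σ[a<7](R)))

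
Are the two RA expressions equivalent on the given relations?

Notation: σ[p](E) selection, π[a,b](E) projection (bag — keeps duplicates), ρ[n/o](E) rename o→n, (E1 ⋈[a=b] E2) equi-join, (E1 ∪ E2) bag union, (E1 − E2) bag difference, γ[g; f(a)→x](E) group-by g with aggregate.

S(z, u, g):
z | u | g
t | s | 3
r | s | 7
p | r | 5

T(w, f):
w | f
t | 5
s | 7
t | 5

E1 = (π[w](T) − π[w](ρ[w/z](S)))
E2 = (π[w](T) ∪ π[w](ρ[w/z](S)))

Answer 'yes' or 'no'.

E1 per-node cardinality:
  T → 3
  π[w](T) → 3
  S → 3
  ρ[w/z](S) → 3
  π[w](ρ[w/z](S)) → 3
  (π[w](T) − π[w](ρ[w/z](S))) → 2
E2 per-node cardinality:
  T → 3
  π[w](T) → 3
  S → 3
  ρ[w/z](S) → 3
  π[w](ρ[w/z](S)) → 3
  (π[w](T) ∪ π[w](ρ[w/z](S))) → 6

E1 result:
w
s
t
E2 result:
w
p
r
s
t
t
t
Witness: ('p',) appears 0× in E1 but 1× in E2.

no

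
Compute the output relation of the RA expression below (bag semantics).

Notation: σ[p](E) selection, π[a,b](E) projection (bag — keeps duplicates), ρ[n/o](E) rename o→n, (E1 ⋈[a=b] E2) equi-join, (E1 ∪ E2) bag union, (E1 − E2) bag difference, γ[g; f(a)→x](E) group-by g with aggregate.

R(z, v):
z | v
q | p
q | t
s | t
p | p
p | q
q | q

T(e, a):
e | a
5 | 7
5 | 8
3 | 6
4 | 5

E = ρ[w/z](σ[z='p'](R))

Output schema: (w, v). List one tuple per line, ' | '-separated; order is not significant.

Subexpression sizes:
  R → 6
  σ[z='p'](R) → 2
  ρ[w/z](σ[z='p'](R)) → 2

== RESULT ==
w | v
p | p
p | q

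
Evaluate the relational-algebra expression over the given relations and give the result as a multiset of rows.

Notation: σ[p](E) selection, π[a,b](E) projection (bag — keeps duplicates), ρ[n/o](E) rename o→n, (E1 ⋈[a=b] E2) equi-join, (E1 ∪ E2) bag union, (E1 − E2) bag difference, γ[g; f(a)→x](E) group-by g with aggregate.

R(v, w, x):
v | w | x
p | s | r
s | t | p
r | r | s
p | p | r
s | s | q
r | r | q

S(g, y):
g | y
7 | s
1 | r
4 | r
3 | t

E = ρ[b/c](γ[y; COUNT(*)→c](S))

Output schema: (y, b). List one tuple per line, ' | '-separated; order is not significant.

Subexpression sizes:
  S → 4
  γ[y; COUNT(*)→c](S) → 3
  ρ[b/c](γ[y; COUNT(*)→c](S)) → 3

== RESULT ==
y | b
r | 2
s | 1
t | 1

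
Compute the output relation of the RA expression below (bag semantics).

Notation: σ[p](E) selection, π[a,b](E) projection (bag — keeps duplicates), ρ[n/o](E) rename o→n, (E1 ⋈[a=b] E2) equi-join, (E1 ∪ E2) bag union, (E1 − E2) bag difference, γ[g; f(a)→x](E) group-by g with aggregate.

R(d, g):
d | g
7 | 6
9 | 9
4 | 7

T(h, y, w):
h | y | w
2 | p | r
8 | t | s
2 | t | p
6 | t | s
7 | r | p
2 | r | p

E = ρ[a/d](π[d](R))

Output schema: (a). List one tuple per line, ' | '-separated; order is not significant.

Per-node cardinality:
  R → 3
  π[d](R) → 3
  ρ[a/d](π[d](R)) → 3

== RESULT ==
a
4
7
9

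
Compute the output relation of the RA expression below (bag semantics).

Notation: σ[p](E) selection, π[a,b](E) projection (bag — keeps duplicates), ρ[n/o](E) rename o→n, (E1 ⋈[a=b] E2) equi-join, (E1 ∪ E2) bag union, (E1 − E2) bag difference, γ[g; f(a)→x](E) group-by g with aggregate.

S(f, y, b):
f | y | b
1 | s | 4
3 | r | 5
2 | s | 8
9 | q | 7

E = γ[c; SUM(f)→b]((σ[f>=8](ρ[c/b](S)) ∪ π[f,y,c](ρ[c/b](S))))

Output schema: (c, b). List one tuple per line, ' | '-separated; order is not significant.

Per-node cardinality:
  S → 4
  ρ[c/b](S) → 4
  σ[f>=8](ρ[c/b](S)) → 1
  S → 4
  ρ[c/b](S) → 4
  π[f,y,c](ρ[c/b](S)) → 4
  (σ[f>=8](ρ[c/b](S)) ∪ π[f,y,c](ρ[c/b](S))) → 5
  γ[c; SUM(f)→b]((σ[f>=8](ρ[c/b](S)) ∪ π[f,y,c](ρ[c/b](S)))) → 4

== RESULT ==
c | b
4 | 1
5 | 3
7 | 18
8 | 2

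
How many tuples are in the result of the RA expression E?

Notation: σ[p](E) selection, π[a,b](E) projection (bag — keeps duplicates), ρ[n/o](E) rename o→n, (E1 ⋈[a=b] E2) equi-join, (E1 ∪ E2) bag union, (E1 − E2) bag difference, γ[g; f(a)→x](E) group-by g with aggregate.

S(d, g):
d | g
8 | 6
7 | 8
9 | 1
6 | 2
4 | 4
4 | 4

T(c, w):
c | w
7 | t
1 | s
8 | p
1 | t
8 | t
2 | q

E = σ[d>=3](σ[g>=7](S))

Subexpression sizes:
  S → 6
  σ[g>=7](S) → 1
  σ[d>=3](σ[g>=7](S)) → 1

|E| = 1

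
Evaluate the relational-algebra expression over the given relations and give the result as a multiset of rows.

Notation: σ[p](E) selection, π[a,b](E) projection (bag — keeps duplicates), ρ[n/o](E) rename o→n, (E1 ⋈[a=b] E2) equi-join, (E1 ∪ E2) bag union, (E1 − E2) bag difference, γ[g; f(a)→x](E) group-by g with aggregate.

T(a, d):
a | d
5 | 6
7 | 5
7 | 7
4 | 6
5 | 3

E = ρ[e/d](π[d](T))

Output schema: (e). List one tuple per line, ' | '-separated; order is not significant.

Stepwise |·|:
  T → 5
  π[d](T) → 5
  ρ[e/d](π[d](T)) → 5

== RESULT ==
e
3
5
6
6
7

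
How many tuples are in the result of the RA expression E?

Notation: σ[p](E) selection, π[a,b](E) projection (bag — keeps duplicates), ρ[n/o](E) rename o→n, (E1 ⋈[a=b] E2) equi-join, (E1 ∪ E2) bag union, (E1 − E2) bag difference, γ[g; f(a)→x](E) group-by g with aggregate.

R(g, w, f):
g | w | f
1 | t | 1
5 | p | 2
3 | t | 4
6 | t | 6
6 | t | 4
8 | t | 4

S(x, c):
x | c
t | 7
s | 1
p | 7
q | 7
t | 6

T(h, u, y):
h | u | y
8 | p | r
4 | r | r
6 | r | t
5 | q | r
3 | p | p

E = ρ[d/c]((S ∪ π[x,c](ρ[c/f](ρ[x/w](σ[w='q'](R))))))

Stepwise |·|:
  S → 5
  R → 6
  σ[w='q'](R) → 0
  ρ[x/w](σ[w='q'](R)) → 0
  ρ[c/f](ρ[x/w](σ[w='q'](R))) → 0
  π[x,c](ρ[c/f](ρ[x/w](σ[w='q'](R)))) → 0
  (S ∪ π[x,c](ρ[c/f](ρ[x/w](σ[w='q'](R))))) → 5
  ρ[d/c]((S ∪ π[x,c](ρ[c/f](ρ[x/w](σ[w='q'](R)))))) → 5

|E| = 5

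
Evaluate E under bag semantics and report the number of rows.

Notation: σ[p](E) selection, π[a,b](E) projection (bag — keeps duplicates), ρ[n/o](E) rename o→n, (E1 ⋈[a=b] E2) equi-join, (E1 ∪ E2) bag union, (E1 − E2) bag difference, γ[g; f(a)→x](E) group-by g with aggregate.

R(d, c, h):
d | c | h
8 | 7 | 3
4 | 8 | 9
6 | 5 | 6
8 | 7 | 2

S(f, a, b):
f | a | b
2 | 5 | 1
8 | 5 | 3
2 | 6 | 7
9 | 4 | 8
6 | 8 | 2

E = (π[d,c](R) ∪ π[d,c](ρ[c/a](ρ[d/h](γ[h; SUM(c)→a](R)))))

Stepwise |·|:
  R → 4
  π[d,c](R) → 4
  R → 4
  γ[h; SUM(c)→a](R) → 4
  ρ[d/h](γ[h; SUM(c)→a](R)) → 4
  ρ[c/a](ρ[d/h](γ[h; SUM(c)→a](R))) → 4
  π[d,c](ρ[c/a](ρ[d/h](γ[h; SUM(c)→a](R)))) → 4
  (π[d,c](R) ∪ π[d,c](ρ[c/a](ρ[d/h](γ[h; SUM(c)→a](R))))) → 8

|E| = 8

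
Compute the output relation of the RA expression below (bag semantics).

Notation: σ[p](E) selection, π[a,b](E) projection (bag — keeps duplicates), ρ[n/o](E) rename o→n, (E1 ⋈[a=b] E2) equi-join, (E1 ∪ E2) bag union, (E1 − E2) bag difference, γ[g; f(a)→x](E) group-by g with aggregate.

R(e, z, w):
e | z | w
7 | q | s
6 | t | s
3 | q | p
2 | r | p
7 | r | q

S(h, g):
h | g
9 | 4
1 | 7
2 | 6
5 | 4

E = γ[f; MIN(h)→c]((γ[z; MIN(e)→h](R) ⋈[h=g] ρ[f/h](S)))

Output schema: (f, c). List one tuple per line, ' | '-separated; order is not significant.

Stepwise |·|:
  R → 5
  γ[z; MIN(e)→h](R) → 3
  S → 4
  ρ[f/h](S) → 4
  (γ[z; MIN(e)→h](R) ⋈[h=g] ρ[f/h](S)) → 1
  γ[f; MIN(h)→c]((γ[z; MIN(e)→h](R) ⋈[h=g] ρ[f/h](S))) → 1

== RESULT ==
f | c
2 | 6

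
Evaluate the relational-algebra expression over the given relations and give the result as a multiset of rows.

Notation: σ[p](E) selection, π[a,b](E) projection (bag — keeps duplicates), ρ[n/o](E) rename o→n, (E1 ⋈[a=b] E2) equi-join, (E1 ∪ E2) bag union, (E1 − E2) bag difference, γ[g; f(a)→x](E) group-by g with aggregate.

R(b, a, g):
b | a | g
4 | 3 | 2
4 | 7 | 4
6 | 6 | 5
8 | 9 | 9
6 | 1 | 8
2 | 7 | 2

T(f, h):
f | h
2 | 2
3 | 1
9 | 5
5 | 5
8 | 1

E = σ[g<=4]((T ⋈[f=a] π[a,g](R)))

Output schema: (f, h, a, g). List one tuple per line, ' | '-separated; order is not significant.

Row counts bottom-up:
  T → 5
  R → 6
  π[a,g](R) → 6
  (T ⋈[f=a] π[a,g](R)) → 2
  σ[g<=4]((T ⋈[f=a] π[a,g](R))) → 1

== RESULT ==
f | h | a | g
3 | 1 | 3 | 2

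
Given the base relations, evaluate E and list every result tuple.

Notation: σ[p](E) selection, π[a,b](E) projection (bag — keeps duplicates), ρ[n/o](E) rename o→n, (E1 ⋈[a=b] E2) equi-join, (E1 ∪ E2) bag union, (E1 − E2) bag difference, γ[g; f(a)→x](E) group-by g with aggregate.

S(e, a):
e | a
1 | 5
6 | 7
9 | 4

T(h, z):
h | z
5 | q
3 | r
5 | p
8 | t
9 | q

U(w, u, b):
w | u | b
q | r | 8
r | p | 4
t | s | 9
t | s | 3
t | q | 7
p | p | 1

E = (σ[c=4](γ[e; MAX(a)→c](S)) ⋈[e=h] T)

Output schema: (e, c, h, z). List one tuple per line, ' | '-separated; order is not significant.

Row counts bottom-up:
  S → 3
  γ[e; MAX(a)→c](S) → 3
  σ[c=4](γ[e; MAX(a)→c](S)) → 1
  T → 5
  (σ[c=4](γ[e; MAX(a)→c](S)) ⋈[e=h] T) → 1

== RESULT ==
e | c | h | z
9 | 4 | 9 | q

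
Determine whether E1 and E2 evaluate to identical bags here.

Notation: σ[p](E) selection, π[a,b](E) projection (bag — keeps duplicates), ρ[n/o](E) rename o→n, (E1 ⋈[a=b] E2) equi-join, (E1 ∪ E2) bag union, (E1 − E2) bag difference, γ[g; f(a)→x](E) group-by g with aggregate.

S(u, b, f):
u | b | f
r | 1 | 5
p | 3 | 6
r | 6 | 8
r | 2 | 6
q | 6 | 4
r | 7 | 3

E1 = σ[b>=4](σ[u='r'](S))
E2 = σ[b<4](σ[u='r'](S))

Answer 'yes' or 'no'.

E1 row counts bottom-up:
  S → 6
  σ[u='r'](S) → 4
  σ[b>=4](σ[u='r'](S)) → 2
E2 row counts bottom-up:
  S → 6
  σ[u='r'](S) → 4
  σ[b<4](σ[u='r'](S)) → 2

E1 result:
u | b | f
r | 6 | 8
r | 7 | 3
E2 result:
u | b | f
r | 1 | 5
r | 2 | 6
Witness: ('r', 6, 8) appears 1× in E1 but 0× in E2.

no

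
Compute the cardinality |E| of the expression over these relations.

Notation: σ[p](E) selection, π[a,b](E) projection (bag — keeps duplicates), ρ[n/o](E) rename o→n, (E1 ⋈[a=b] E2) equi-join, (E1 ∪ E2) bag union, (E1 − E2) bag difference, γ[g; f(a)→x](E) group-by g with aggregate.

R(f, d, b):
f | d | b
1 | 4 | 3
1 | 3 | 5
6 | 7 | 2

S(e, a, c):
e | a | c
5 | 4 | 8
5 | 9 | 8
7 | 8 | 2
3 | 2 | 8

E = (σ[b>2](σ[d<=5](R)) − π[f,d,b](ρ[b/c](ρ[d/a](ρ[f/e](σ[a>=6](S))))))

Stepwise |·|:
  R → 3
  σ[d<=5](R) → 2
  σ[b>2](σ[d<=5](R)) → 2
  S → 4
  σ[a>=6](S) → 2
  ρ[f/e](σ[a>=6](S)) → 2
  ρ[d/a](ρ[f/e](σ[a>=6](S))) → 2
  ρ[b/c](ρ[d/a](ρ[f/e](σ[a>=6](S)))) → 2
  π[f,d,b](ρ[b/c](ρ[d/a](ρ[f/e](σ[a>=6](S))))) → 2
  (σ[b>2](σ[d<=5](R)) − π[f,d,b](ρ[b/c](ρ[d/a](ρ[f/e](σ[a>=6](S)))))) → 2

|E| = 2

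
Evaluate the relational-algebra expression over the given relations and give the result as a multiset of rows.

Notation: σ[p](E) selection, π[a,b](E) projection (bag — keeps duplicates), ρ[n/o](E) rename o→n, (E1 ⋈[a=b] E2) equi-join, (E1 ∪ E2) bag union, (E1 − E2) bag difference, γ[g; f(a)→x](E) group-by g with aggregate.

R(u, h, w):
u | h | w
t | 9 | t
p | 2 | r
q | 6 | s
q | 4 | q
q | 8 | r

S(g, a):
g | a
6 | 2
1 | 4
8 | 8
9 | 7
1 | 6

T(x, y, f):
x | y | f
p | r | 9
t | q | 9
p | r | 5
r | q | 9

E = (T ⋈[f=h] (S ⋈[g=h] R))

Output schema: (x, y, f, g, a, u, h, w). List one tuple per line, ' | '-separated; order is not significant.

Row counts bottom-up:
  T → 4
  S → 5
  R → 5
  (S ⋈[g=h] R) → 3
  (T ⋈[f=h] (S ⋈[g=h] R)) → 3

== RESULT ==
x | y | f | g | a | u | h | w
p | r | 9 | 9 | 7 | t | 9 | t
r | q | 9 | 9 | 7 | t | 9 | t
t | q | 9 | 9 | 7 | t | 9 | t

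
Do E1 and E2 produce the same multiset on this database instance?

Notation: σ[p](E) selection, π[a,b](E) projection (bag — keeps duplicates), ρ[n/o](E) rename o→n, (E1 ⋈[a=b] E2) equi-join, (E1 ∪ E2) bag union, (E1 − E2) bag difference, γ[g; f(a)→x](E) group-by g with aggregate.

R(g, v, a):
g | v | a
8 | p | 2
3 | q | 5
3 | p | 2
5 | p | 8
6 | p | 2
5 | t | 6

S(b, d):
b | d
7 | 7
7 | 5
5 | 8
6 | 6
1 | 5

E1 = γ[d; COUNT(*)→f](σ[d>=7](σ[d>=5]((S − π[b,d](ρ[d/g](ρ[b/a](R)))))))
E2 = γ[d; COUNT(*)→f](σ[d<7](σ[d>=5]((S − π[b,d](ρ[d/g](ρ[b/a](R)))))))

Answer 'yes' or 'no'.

E1 subexpression sizes:
  S → 5
  R → 6
  ρ[b/a](R) → 6
  ρ[d/g](ρ[b/a](R)) → 6
  π[b,d](ρ[d/g](ρ[b/a](R))) → 6
  (S − π[b,d](ρ[d/g](ρ[b/a](R)))) → 5
  σ[d>=5]((S − π[b,d](ρ[d/g](ρ[b/a](R))))) → 5
  σ[d>=7](σ[d>=5]((S − π[b,d](ρ[d/g](ρ[b/a](R)))))) → 2
  γ[d; COUNT(*)→f](σ[d>=7](σ[d>=5]((S − π[b,d](ρ[d/g](ρ[b/a](R))))))) → 2
E2 subexpression sizes:
  S → 5
  R → 6
  ρ[b/a](R) → 6
  ρ[d/g](ρ[b/a](R)) → 6
  π[b,d](ρ[d/g](ρ[b/a](R))) → 6
  (S − π[b,d](ρ[d/g](ρ[b/a](R)))) → 5
  σ[d>=5]((S − π[b,d](ρ[d/g](ρ[b/a](R))))) → 5
  σ[d<7](σ[d>=5]((S − π[b,d](ρ[d/g](ρ[b/a](R)))))) → 3
  γ[d; COUNT(*)→f](σ[d<7](σ[d>=5]((S − π[b,d](ρ[d/g](ρ[b/a](R))))))) → 2

E1 result:
d | f
7 | 1
8 | 1
E2 result:
d | f
5 | 2
6 | 1
Witness: (6, 1) appears 0× in E1 but 1× in E2.

no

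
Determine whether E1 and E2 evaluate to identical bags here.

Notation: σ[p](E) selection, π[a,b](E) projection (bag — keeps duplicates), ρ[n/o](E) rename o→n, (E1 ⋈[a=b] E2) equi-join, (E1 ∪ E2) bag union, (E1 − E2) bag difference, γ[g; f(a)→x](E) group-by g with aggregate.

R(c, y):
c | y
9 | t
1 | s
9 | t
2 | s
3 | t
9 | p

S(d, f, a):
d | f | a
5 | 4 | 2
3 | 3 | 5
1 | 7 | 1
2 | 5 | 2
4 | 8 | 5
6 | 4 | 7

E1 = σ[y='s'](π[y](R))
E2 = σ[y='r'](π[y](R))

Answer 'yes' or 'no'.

E1 row counts bottom-up:
  R → 6
  π[y](R) → 6
  σ[y='s'](π[y](R)) → 2
E2 row counts bottom-up:
  R → 6
  π[y](R) → 6
  σ[y='r'](π[y](R)) → 0

E1 result:
y
s
s
E2 result:
y
(0 rows)
Witness: ('s',) appears 2× in E1 but 0× in E2.

no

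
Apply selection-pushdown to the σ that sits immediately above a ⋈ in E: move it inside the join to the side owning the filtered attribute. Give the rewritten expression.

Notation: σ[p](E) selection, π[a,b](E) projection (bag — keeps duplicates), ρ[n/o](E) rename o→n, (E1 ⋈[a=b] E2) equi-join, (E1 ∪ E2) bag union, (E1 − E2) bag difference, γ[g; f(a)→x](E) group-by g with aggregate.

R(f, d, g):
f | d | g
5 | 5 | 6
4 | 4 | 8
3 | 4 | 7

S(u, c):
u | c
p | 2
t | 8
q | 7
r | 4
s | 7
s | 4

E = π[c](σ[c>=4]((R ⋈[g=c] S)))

σ filters on c, owned by the right side.
E' = π[c]((R ⋈[g=c] σ[c>=4](S)))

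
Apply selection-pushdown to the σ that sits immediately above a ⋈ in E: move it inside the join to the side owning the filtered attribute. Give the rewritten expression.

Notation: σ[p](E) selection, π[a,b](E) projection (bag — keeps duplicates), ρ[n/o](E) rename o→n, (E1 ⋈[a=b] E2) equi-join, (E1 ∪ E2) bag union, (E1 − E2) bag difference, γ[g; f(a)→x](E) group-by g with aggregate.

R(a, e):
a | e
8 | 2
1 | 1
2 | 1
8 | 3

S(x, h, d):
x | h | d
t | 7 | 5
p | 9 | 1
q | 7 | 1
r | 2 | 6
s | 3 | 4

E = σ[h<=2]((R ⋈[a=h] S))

σ filters on h, owned by the right side.
E' = (R ⋈[a=h] σ[h<=2](S))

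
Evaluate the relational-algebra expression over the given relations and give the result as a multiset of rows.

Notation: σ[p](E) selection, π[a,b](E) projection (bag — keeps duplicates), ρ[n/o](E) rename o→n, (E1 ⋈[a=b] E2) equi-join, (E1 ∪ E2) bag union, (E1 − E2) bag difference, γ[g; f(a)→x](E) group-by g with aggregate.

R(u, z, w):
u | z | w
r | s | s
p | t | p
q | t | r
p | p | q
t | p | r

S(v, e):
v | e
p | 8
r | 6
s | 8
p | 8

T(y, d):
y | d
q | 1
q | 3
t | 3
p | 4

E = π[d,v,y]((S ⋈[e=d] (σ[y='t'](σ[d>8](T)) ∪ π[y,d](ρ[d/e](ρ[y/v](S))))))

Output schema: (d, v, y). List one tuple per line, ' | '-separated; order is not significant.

Per-node cardinality:
  S → 4
  T → 4
  σ[d>8](T) → 0
  σ[y='t'](σ[d>8](T)) → 0
  S → 4
  ρ[y/v](S) → 4
  ρ[d/e](ρ[y/v](S)) → 4
  π[y,d](ρ[d/e](ρ[y/v](S))) → 4
  (σ[y='t'](σ[d>8](T)) ∪ π[y,d](ρ[d/e](ρ[y/v](S)))) → 4
  (S ⋈[e=d] (σ[y='t'](σ[d>8](T)) ∪ π[y,d](ρ[d/e](ρ[y/v](S))))) → 10
  π[d,v,y]((S ⋈[e=d] (σ[y='t'](σ[d>8](T)) ∪ π[y,d](ρ[d/e](ρ[y/v](S)))))) → 10

== RESULT ==
d | v | y
6 | r | r
8 | p | p
8 | p | p
8 | p | p
8 | p | p
8 | p | s
8 | p | s
8 | s | p
8 | s | p
8 | s | s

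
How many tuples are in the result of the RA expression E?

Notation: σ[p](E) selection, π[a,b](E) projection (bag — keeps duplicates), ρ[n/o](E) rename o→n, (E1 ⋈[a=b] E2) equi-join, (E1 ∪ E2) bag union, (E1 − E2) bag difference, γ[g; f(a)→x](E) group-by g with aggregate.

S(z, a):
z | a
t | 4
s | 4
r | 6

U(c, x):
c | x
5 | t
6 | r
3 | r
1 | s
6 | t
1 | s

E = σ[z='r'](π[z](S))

Subexpression sizes:
  S → 3
  π[z](S) → 3
  σ[z='r'](π[z](S)) → 1

|E| = 1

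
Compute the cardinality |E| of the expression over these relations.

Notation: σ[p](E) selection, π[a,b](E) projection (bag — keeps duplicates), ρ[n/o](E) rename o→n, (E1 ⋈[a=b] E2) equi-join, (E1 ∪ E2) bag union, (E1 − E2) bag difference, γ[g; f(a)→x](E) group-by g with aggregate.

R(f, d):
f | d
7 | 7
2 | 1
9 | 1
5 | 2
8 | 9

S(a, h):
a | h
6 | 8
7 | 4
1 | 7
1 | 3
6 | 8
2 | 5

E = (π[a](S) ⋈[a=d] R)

Per-node cardinality:
  S → 6
  π[a](S) → 6
  R → 5
  (π[a](S) ⋈[a=d] R) → 6

|E| = 6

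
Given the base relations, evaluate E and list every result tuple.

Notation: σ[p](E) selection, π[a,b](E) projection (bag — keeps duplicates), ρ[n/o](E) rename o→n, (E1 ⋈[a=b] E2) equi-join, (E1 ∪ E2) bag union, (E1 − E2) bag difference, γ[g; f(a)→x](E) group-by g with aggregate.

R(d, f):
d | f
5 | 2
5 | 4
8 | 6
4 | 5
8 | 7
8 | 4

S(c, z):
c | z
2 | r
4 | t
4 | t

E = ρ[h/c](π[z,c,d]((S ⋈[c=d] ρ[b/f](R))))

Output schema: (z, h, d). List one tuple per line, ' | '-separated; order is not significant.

Stepwise |·|:
  S → 3
  R → 6
  ρ[b/f](R) → 6
  (S ⋈[c=d] ρ[b/f](R)) → 2
  π[z,c,d]((S ⋈[c=d] ρ[b/f](R))) → 2
  ρ[h/c](π[z,c,d]((S ⋈[c=d] ρ[b/f](R)))) → 2

== RESULT ==
z | h | d
t | 4 | 4
t | 4 | 4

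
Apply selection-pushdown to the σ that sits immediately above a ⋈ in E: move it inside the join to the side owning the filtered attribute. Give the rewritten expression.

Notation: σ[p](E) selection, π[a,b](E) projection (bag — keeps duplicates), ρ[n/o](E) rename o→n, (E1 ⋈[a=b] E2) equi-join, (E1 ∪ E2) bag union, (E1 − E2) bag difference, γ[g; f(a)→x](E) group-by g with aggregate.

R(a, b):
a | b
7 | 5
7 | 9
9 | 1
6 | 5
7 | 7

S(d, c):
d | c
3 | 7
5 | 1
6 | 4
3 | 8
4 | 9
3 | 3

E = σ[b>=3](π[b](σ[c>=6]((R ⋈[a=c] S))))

σ filters on c, owned by the right side.
E' = σ[b>=3](π[b]((R ⋈[a=c] σ[c>=6](S))))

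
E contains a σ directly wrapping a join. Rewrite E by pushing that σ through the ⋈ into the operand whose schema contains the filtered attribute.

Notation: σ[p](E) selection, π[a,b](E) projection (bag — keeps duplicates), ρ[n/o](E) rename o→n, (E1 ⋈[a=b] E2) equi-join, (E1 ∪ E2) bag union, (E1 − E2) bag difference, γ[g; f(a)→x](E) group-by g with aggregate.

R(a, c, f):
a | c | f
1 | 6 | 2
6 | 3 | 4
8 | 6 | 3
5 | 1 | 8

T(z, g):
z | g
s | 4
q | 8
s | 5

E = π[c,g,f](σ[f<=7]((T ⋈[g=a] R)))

σ filters on f, owned by the right side.
E' = π[c,g,f]((T ⋈[g=a] σ[f<=7](R)))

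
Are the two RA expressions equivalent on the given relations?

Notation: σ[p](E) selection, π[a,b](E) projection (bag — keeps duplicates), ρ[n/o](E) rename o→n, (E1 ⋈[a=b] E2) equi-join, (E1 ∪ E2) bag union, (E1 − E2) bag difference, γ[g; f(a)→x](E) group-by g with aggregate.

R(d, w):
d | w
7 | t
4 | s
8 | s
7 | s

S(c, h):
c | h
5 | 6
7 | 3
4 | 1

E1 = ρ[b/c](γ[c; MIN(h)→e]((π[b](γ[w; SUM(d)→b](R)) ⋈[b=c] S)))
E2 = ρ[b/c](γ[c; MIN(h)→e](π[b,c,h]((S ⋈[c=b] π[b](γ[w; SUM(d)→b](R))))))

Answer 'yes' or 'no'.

E1 row counts bottom-up:
  R → 4
  γ[w; SUM(d)→b](R) → 2
  π[b](γ[w; SUM(d)→b](R)) → 2
  S → 3
  (π[b](γ[w; SUM(d)→b](R)) ⋈[b=c] S) → 1
  γ[c; MIN(h)→e]((π[b](γ[w; SUM(d)→b](R)) ⋈[b=c] S)) → 1
  ρ[b/c](γ[c; MIN(h)→e]((π[b](γ[w; SUM(d)→b](R)) ⋈[b=c] S))) → 1
E2 row counts bottom-up:
  S → 3
  R → 4
  γ[w; SUM(d)→b](R) → 2
  π[b](γ[w; SUM(d)→b](R)) → 2
  (S ⋈[c=b] π[b](γ[w; SUM(d)→b](R))) → 1
  π[b,c,h]((S ⋈[c=b] π[b](γ[w; SUM(d)→b](R)))) → 1
  γ[c; MIN(h)→e](π[b,c,h]((S ⋈[c=b] π[b](γ[w; SUM(d)→b](R))))) → 1
  ρ[b/c](γ[c; MIN(h)→e](π[b,c,h]((S ⋈[c=b] π[b](γ[w; SUM(d)→b](R)))))) → 1

E1 and E2 produce the same multiset:
b | e
7 | 3

yes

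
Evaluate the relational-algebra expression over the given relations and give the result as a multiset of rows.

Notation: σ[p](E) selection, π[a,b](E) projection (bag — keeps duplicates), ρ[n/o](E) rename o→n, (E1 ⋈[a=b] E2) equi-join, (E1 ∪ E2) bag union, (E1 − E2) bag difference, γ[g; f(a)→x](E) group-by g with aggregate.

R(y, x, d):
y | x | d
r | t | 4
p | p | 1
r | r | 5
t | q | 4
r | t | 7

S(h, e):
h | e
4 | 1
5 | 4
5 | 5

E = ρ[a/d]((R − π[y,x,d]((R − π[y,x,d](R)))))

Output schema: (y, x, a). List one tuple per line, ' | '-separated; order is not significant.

Per-node cardinality:
  R → 5
  R → 5
  R → 5
  π[y,x,d](R) → 5
  (R − π[y,x,d](R)) → 0
  π[y,x,d]((R − π[y,x,d](R))) → 0
  (R − π[y,x,d]((R − π[y,x,d](R)))) → 5
  ρ[a/d]((R − π[y,x,d]((R − π[y,x,d](R))))) → 5

== RESULT ==
y | x | a
p | p | 1
r | r | 5
r | t | 4
r | t | 7
t | q | 4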